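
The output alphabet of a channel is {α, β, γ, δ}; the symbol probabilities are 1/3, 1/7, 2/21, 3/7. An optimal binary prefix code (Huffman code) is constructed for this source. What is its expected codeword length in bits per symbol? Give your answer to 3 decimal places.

Repeatedly combine the two least-probable nodes; the expected code length is the sum of the merged weights.
merge 2/21 + 1/7 → 5/21
merge 5/21 + 1/3 → 4/7
merge 3/7 + 4/7 → 1
L = 5/21 + 4/7 + 1 = 38/21 ≈ 1.810 bits/symbol.

1.810 bits/symbol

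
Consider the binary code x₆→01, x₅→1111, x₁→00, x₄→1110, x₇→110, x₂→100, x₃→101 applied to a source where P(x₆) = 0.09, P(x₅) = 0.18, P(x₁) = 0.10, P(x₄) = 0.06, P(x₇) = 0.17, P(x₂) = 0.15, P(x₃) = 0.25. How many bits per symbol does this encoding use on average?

3.05 bits/symbol

L̄ = Σ pᵢ·ℓᵢ = 0.09·2 + 0.18·4 + 0.10·2 + 0.06·4 + 0.17·3 + 0.15·3 + 0.25·3 = 3.05 bits/symbol.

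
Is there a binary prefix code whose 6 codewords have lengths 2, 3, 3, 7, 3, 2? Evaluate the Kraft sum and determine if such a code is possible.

With common denominator 2^7 = 128: Σ 2^(−ℓᵢ) = 32/128 + 16/128 + 16/128 + 1/128 + 16/128 + 32/128 = 113/128 = 0.8828125.
Kraft's inequality requires Σ ≤ 1; here Σ = 0.8828125 ≤ 1, so such a prefix code exists.

0.8828125; yes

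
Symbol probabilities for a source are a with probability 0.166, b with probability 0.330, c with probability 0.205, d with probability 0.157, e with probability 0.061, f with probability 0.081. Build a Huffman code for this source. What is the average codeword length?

2.441 bits/symbol

Repeatedly combine the two least-probable nodes; the expected code length is the sum of the merged weights.
merge 61/1000 + 81/1000 → 71/500
merge 71/500 + 157/1000 → 299/1000
merge 83/500 + 41/200 → 371/1000
merge 299/1000 + 33/100 → 629/1000
merge 371/1000 + 629/1000 → 1
L = 71/500 + 299/1000 + 371/1000 + 629/1000 + 1 = 2441/1000 = 2.441 bits/symbol.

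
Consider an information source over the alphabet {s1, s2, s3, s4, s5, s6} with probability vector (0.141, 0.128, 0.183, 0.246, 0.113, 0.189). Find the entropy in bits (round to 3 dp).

2.534 bits

H = −Σ pᵢ log₂ pᵢ.
−0.141·log₂(0.141) = 0.3985
−0.128·log₂(0.128) = 0.3796
−0.183·log₂(0.183) = 0.4484
−0.246·log₂(0.246) = 0.4977
−0.113·log₂(0.113) = 0.3555
−0.189·log₂(0.189) = 0.4543
Sum ≈ 2.5339 → 2.534 bits.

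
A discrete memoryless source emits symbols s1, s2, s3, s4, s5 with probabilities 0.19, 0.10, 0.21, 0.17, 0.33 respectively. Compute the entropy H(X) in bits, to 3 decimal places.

H = −Σ pᵢ log₂ pᵢ.
−0.19·log₂(0.19) = 0.4552
−0.10·log₂(0.10) = 0.3322
−0.21·log₂(0.21) = 0.4728
−0.17·log₂(0.17) = 0.4346
−0.33·log₂(0.33) = 0.5278
Sum ≈ 2.2227 → 2.223 bits.

2.223 bits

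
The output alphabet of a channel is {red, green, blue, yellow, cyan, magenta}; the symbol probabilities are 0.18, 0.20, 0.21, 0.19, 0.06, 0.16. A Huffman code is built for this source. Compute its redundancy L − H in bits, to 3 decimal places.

Entropy H = −Σ p log₂ p ≈ 2.5043 bits.
Huffman merges: 3/50+4/25→11/50; 9/50+19/100→37/100; 1/5+21/100→41/100; 11/50+37/100→59/100; 41/100+59/100→1. L = 259/100 ≈ 2.5900.
L − H = 2.5900 − 2.5043 = 0.086 bits.

0.086 bits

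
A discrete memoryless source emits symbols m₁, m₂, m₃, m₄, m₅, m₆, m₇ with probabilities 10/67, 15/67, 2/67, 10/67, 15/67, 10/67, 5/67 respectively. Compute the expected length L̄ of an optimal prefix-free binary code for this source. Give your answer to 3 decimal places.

Repeatedly combine the two least-probable nodes; the expected code length is the sum of the merged weights.
merge 2/67 + 5/67 → 7/67
merge 7/67 + 10/67 → 17/67
merge 10/67 + 10/67 → 20/67
merge 15/67 + 15/67 → 30/67
merge 17/67 + 20/67 → 37/67
merge 30/67 + 37/67 → 1
L = 7/67 + 17/67 + 20/67 + 30/67 + 37/67 + 1 = 178/67 ≈ 2.657 bits/symbol.

2.657 bits/symbol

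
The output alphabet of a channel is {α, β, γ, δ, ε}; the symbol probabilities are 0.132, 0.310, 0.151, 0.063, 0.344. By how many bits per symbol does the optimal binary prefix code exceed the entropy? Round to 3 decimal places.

Entropy H = −Σ p log₂ p ≈ 2.1021 bits.
Huffman merges: 63/1000+33/250→39/200; 151/1000+39/200→173/500; 31/100+43/125→327/500; 173/500+327/500→1. L = 439/200 ≈ 2.1950.
L − H = 2.1950 − 2.1021 = 0.093 bits.

0.093 bits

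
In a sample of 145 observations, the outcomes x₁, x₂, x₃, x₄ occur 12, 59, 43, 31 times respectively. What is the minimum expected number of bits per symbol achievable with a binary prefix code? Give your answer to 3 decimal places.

1.890 bits/symbol

Probabilities are the counts divided by 145.
Repeatedly combine the two least-probable nodes; the expected code length is the sum of the merged weights.
merge 12/145 + 31/145 → 43/145
merge 43/145 + 43/145 → 86/145
merge 59/145 + 86/145 → 1
L = 43/145 + 86/145 + 1 = 274/145 ≈ 1.890 bits/symbol.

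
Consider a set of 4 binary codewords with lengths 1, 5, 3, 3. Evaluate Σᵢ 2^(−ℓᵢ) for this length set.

0.78125

With common denominator 2^5 = 32: Σ 2^(−ℓᵢ) = 16/32 + 1/32 + 4/32 + 4/32 = 25/32 = 0.78125.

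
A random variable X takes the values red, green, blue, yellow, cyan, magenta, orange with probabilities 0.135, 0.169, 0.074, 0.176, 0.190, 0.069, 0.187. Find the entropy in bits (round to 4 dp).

2.7163 bits

H = −Σ pᵢ log₂ pᵢ.
−0.135·log₂(0.135) = 0.3900
−0.169·log₂(0.169) = 0.4335
−0.074·log₂(0.074) = 0.2780
−0.176·log₂(0.176) = 0.4411
−0.190·log₂(0.190) = 0.4552
−0.069·log₂(0.069) = 0.2662
−0.187·log₂(0.187) = 0.4523
Sum ≈ 2.7163 → 2.7163 bits.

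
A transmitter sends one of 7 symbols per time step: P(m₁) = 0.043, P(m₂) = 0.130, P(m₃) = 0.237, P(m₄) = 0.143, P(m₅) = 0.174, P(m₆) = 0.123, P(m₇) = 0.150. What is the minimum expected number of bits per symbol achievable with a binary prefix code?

2.755 bits/symbol

Repeatedly combine the two least-probable nodes; the expected code length is the sum of the merged weights.
merge 43/1000 + 123/1000 → 83/500
merge 13/100 + 143/1000 → 273/1000
merge 3/20 + 83/500 → 79/250
merge 87/500 + 237/1000 → 411/1000
merge 273/1000 + 79/250 → 589/1000
merge 411/1000 + 589/1000 → 1
L = 83/500 + 273/1000 + 79/250 + 411/1000 + 589/1000 + 1 = 551/200 = 2.755 bits/symbol.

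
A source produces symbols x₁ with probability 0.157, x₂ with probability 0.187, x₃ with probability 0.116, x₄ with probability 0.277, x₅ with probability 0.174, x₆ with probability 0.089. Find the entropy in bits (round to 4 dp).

H = −Σ pᵢ log₂ pᵢ.
−0.157·log₂(0.157) = 0.4194
−0.187·log₂(0.187) = 0.4523
−0.116·log₂(0.116) = 0.3605
−0.277·log₂(0.277) = 0.5130
−0.174·log₂(0.174) = 0.4390
−0.089·log₂(0.089) = 0.3106
Sum ≈ 2.4948 → 2.4948 bits.

2.4948 bits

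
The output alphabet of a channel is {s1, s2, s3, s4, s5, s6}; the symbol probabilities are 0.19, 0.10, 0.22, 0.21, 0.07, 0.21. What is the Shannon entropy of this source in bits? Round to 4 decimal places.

2.4822 bits

H = −Σ pᵢ log₂ pᵢ.
−0.19·log₂(0.19) = 0.4552
−0.10·log₂(0.10) = 0.3322
−0.22·log₂(0.22) = 0.4806
−0.21·log₂(0.21) = 0.4728
−0.07·log₂(0.07) = 0.2686
−0.21·log₂(0.21) = 0.4728
Sum ≈ 2.4822 → 2.4822 bits.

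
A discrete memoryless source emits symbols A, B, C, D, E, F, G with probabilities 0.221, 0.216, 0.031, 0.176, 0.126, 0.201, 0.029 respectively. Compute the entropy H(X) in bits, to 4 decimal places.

2.5453 bits

H = −Σ pᵢ log₂ pᵢ.
−0.221·log₂(0.221) = 0.4813
−0.216·log₂(0.216) = 0.4776
−0.031·log₂(0.031) = 0.1554
−0.176·log₂(0.176) = 0.4411
−0.126·log₂(0.126) = 0.3766
−0.201·log₂(0.201) = 0.4653
−0.029·log₂(0.029) = 0.1481
Sum ≈ 2.5453 → 2.5453 bits.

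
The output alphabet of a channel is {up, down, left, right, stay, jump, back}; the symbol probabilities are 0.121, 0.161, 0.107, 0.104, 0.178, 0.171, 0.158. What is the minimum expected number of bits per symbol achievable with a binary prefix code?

Repeatedly combine the two least-probable nodes; the expected code length is the sum of the merged weights.
merge 13/125 + 107/1000 → 211/1000
merge 121/1000 + 79/500 → 279/1000
merge 161/1000 + 171/1000 → 83/250
merge 89/500 + 211/1000 → 389/1000
merge 279/1000 + 83/250 → 611/1000
merge 389/1000 + 611/1000 → 1
L = 211/1000 + 279/1000 + 83/250 + 389/1000 + 611/1000 + 1 = 1411/500 = 2.822 bits/symbol.

2.822 bits/symbol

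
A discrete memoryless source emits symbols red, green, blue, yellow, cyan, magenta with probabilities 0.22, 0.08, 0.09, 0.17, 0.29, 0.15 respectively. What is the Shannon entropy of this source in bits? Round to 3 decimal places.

2.448 bits

H = −Σ pᵢ log₂ pᵢ.
−0.22·log₂(0.22) = 0.4806
−0.08·log₂(0.08) = 0.2915
−0.09·log₂(0.09) = 0.3127
−0.17·log₂(0.17) = 0.4346
−0.29·log₂(0.29) = 0.5179
−0.15·log₂(0.15) = 0.4105
Sum ≈ 2.4478 → 2.448 bits.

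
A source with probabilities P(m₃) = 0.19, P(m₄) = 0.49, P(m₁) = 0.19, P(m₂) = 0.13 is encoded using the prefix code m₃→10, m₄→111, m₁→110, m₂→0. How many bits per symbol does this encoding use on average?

2.55 bits/symbol

L̄ = Σ pᵢ·ℓᵢ = 0.19·2 + 0.49·3 + 0.19·3 + 0.13·1 = 2.55 bits/symbol.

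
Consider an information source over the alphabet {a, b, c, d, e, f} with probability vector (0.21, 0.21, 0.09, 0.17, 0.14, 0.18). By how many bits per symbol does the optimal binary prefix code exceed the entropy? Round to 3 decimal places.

0.045 bits

Entropy H = −Σ p log₂ p ≈ 2.5353 bits.
Huffman merges: 9/100+7/50→23/100; 17/100+9/50→7/20; 21/100+21/100→21/50; 23/100+7/20→29/50; 21/50+29/50→1. L = 129/50 ≈ 2.5800.
L − H = 2.5800 − 2.5353 = 0.045 bits.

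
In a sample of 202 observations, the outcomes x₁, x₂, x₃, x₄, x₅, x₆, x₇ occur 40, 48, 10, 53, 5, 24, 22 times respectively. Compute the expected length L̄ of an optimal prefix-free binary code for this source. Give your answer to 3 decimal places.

Probabilities are the counts divided by 202.
Repeatedly combine the two least-probable nodes; the expected code length is the sum of the merged weights.
merge 5/202 + 5/101 → 15/202
merge 15/202 + 11/101 → 37/202
merge 12/101 + 37/202 → 61/202
merge 20/101 + 24/101 → 44/101
merge 53/202 + 61/202 → 57/101
merge 44/101 + 57/101 → 1
L = 15/202 + 37/202 + 61/202 + 44/101 + 57/101 + 1 = 517/202 ≈ 2.559 bits/symbol.

2.559 bits/symbol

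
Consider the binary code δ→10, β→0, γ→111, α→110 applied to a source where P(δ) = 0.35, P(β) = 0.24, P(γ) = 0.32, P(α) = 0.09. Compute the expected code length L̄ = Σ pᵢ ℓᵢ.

L̄ = Σ pᵢ·ℓᵢ = 0.35·2 + 0.24·1 + 0.32·3 + 0.09·3 = 2.17 bits/symbol.

2.17 bits/symbol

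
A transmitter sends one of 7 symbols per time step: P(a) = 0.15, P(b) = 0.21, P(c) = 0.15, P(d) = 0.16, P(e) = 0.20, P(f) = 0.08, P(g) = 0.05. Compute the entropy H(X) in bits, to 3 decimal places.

H = −Σ pᵢ log₂ pᵢ.
−0.15·log₂(0.15) = 0.4105
−0.21·log₂(0.21) = 0.4728
−0.15·log₂(0.15) = 0.4105
−0.16·log₂(0.16) = 0.4230
−0.20·log₂(0.20) = 0.4644
−0.08·log₂(0.08) = 0.2915
−0.05·log₂(0.05) = 0.2161
Sum ≈ 2.6889 → 2.689 bits.

2.689 bits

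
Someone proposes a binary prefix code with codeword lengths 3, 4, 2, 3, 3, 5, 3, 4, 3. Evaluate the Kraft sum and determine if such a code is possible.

1.03125; no

With common denominator 2^5 = 32: Σ 2^(−ℓᵢ) = 4/32 + 2/32 + 8/32 + 4/32 + 4/32 + 1/32 + 4/32 + 2/32 + 4/32 = 33/32 = 1.03125.
Kraft's inequality requires Σ ≤ 1; here Σ = 1.03125 > 1, so no such prefix code exists.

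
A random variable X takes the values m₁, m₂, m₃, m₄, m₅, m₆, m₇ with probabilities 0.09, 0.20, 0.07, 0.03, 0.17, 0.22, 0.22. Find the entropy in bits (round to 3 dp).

H = −Σ pᵢ log₂ pᵢ.
−0.09·log₂(0.09) = 0.3127
−0.20·log₂(0.20) = 0.4644
−0.07·log₂(0.07) = 0.2686
−0.03·log₂(0.03) = 0.1518
−0.17·log₂(0.17) = 0.4346
−0.22·log₂(0.22) = 0.4806
−0.22·log₂(0.22) = 0.4806
Sum ≈ 2.5931 → 2.593 bits.

2.593 bits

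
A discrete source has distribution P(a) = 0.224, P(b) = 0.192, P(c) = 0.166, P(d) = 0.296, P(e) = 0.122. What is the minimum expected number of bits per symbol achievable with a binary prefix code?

Repeatedly combine the two least-probable nodes; the expected code length is the sum of the merged weights.
merge 61/500 + 83/500 → 36/125
merge 24/125 + 28/125 → 52/125
merge 36/125 + 37/125 → 73/125
merge 52/125 + 73/125 → 1
L = 36/125 + 52/125 + 73/125 + 1 = 286/125 = 2.288 bits/symbol.

2.288 bits/symbol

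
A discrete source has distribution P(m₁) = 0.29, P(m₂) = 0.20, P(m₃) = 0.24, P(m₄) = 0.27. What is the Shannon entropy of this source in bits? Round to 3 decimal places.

1.986 bits

H = −Σ pᵢ log₂ pᵢ.
−0.29·log₂(0.29) = 0.5179
−0.20·log₂(0.20) = 0.4644
−0.24·log₂(0.24) = 0.4941
−0.27·log₂(0.27) = 0.5100
Sum ≈ 1.9864 → 1.986 bits.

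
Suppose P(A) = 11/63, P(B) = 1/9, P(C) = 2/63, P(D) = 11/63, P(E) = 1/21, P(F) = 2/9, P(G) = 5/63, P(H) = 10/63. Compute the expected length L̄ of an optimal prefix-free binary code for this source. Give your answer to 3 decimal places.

Repeatedly combine the two least-probable nodes; the expected code length is the sum of the merged weights.
merge 2/63 + 1/21 → 5/63
merge 5/63 + 5/63 → 10/63
merge 1/9 + 10/63 → 17/63
merge 10/63 + 11/63 → 1/3
merge 11/63 + 2/9 → 25/63
merge 17/63 + 1/3 → 38/63
merge 25/63 + 38/63 → 1
L = 5/63 + 10/63 + 17/63 + 1/3 + 25/63 + 38/63 + 1 = 179/63 ≈ 2.841 bits/symbol.

2.841 bits/symbol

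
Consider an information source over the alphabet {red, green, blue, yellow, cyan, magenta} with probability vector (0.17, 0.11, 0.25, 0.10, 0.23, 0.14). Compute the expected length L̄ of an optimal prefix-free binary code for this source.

Repeatedly combine the two least-probable nodes; the expected code length is the sum of the merged weights.
merge 1/10 + 11/100 → 21/100
merge 7/50 + 17/100 → 31/100
merge 21/100 + 23/100 → 11/25
merge 1/4 + 31/100 → 14/25
merge 11/25 + 14/25 → 1
L = 21/100 + 31/100 + 11/25 + 14/25 + 1 = 63/25 = 2.52 bits/symbol.

2.52 bits/symbol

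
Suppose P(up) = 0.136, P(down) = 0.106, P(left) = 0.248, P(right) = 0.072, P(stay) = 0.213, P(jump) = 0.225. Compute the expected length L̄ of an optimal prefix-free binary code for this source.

Repeatedly combine the two least-probable nodes; the expected code length is the sum of the merged weights.
merge 9/125 + 53/500 → 89/500
merge 17/125 + 89/500 → 157/500
merge 213/1000 + 9/40 → 219/500
merge 31/125 + 157/500 → 281/500
merge 219/500 + 281/500 → 1
L = 89/500 + 157/500 + 219/500 + 281/500 + 1 = 623/250 = 2.492 bits/symbol.

2.492 bits/symbol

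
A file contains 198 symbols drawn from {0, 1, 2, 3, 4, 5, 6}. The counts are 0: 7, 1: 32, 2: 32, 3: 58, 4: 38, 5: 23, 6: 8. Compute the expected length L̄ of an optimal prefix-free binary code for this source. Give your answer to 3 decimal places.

2.591 bits/symbol

Probabilities are the counts divided by 198.
Repeatedly combine the two least-probable nodes; the expected code length is the sum of the merged weights.
merge 7/198 + 4/99 → 5/66
merge 5/66 + 23/198 → 19/99
merge 16/99 + 16/99 → 32/99
merge 19/99 + 19/99 → 38/99
merge 29/99 + 32/99 → 61/99
merge 38/99 + 61/99 → 1
L = 5/66 + 19/99 + 32/99 + 38/99 + 61/99 + 1 = 57/22 ≈ 2.591 bits/symbol.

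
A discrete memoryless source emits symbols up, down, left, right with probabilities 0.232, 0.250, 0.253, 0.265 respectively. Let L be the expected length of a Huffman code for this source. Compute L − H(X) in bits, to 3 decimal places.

0.002 bits

Entropy H = −Σ p log₂ p ≈ 1.9984 bits.
Huffman merges: 29/125+1/4→241/500; 253/1000+53/200→259/500; 241/500+259/500→1. L = 2 ≈ 2.0000.
L − H = 2.0000 − 1.9984 = 0.002 bits.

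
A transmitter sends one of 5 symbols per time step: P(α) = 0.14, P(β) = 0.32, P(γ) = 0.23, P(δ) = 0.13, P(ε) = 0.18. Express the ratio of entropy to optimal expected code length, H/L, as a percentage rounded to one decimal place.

Entropy H = −Σ p log₂ p ≈ 2.2388 bits.
Huffman merges: 13/100+7/50→27/100; 9/50+23/100→41/100; 27/100+8/25→59/100; 41/100+59/100→1. L = 227/100 ≈ 2.2700.
Efficiency = H/L = 2.2388/2.2700 = 98.6%.

98.6%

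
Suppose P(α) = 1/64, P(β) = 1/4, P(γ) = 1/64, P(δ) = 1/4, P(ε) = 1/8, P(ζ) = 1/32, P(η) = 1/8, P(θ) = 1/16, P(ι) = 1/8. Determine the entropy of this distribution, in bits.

2.71875 bits

Each probability is a power of 1/2, so log₂(1/p) is an integer.
H = Σ p·log₂(1/p) = 1/64·6 + 1/4·2 + 1/64·6 + 1/4·2 + 1/8·3 + 1/32·5 + 1/8·3 + 1/16·4 + 1/8·3 = 2.71875 bits.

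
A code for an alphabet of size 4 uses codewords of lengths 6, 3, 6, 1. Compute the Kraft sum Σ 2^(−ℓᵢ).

With common denominator 2^6 = 64: Σ 2^(−ℓᵢ) = 1/64 + 8/64 + 1/64 + 32/64 = 42/64 = 0.65625.

0.65625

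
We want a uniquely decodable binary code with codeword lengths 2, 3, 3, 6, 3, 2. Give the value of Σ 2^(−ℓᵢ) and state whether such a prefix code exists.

With common denominator 2^6 = 64: Σ 2^(−ℓᵢ) = 16/64 + 8/64 + 8/64 + 1/64 + 8/64 + 16/64 = 57/64 = 0.890625.
Kraft's inequality requires Σ ≤ 1; here Σ = 0.890625 ≤ 1, so such a prefix code exists.

0.890625; yes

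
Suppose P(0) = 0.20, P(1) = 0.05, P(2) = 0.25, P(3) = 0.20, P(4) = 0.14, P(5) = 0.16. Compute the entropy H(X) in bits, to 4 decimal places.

2.4650 bits

H = −Σ pᵢ log₂ pᵢ.
−0.20·log₂(0.20) = 0.4644
−0.05·log₂(0.05) = 0.2161
−0.25·log₂(0.25) = 0.5000
−0.20·log₂(0.20) = 0.4644
−0.14·log₂(0.14) = 0.3971
−0.16·log₂(0.16) = 0.4230
Sum ≈ 2.4650 → 2.4650 bits.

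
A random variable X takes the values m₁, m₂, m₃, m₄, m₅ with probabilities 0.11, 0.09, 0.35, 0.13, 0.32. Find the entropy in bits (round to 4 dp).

H = −Σ pᵢ log₂ pᵢ.
−0.11·log₂(0.11) = 0.3503
−0.09·log₂(0.09) = 0.3127
−0.35·log₂(0.35) = 0.5301
−0.13·log₂(0.13) = 0.3826
−0.32·log₂(0.32) = 0.5260
Sum ≈ 2.1017 → 2.1017 bits.

2.1017 bits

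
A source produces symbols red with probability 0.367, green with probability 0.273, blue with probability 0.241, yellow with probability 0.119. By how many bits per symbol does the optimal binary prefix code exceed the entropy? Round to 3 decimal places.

0.091 bits

Entropy H = −Σ p log₂ p ≈ 1.9023 bits.
Huffman merges: 119/1000+241/1000→9/25; 273/1000+9/25→633/1000; 367/1000+633/1000→1. L = 1993/1000 ≈ 1.9930.
L − H = 1.9930 − 1.9023 = 0.091 bits.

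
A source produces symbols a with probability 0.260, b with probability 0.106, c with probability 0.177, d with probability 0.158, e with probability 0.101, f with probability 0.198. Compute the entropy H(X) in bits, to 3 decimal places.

2.508 bits

H = −Σ pᵢ log₂ pᵢ.
−0.260·log₂(0.260) = 0.5053
−0.106·log₂(0.106) = 0.3432
−0.177·log₂(0.177) = 0.4422
−0.158·log₂(0.158) = 0.4206
−0.101·log₂(0.101) = 0.3341
−0.198·log₂(0.198) = 0.4626
Sum ≈ 2.5080 → 2.508 bits.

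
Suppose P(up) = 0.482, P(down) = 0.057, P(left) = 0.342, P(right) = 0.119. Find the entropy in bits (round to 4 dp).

1.6379 bits

H = −Σ pᵢ log₂ pᵢ.
−0.482·log₂(0.482) = 0.5075
−0.057·log₂(0.057) = 0.2356
−0.342·log₂(0.342) = 0.5294
−0.119·log₂(0.119) = 0.3654
Sum ≈ 1.6379 → 1.6379 bits.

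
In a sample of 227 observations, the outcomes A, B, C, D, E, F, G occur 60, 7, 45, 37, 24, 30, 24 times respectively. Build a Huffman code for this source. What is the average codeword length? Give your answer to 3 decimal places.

Probabilities are the counts divided by 227.
Repeatedly combine the two least-probable nodes; the expected code length is the sum of the merged weights.
merge 7/227 + 24/227 → 31/227
merge 24/227 + 30/227 → 54/227
merge 31/227 + 37/227 → 68/227
merge 45/227 + 54/227 → 99/227
merge 60/227 + 68/227 → 128/227
merge 99/227 + 128/227 → 1
L = 31/227 + 54/227 + 68/227 + 99/227 + 128/227 + 1 = 607/227 ≈ 2.674 bits/symbol.

2.674 bits/symbol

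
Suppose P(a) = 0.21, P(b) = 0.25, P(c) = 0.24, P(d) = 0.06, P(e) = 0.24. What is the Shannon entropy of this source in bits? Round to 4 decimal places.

2.2046 bits

H = −Σ pᵢ log₂ pᵢ.
−0.21·log₂(0.21) = 0.4728
−0.25·log₂(0.25) = 0.5000
−0.24·log₂(0.24) = 0.4941
−0.06·log₂(0.06) = 0.2435
−0.24·log₂(0.24) = 0.4941
Sum ≈ 2.2046 → 2.2046 bits.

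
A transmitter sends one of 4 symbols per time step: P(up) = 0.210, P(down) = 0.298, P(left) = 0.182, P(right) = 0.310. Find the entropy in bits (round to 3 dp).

H = −Σ pᵢ log₂ pᵢ.
−0.210·log₂(0.210) = 0.4728
−0.298·log₂(0.298) = 0.5205
−0.182·log₂(0.182) = 0.4474
−0.310·log₂(0.310) = 0.5238
Sum ≈ 1.9645 → 1.964 bits.

1.964 bits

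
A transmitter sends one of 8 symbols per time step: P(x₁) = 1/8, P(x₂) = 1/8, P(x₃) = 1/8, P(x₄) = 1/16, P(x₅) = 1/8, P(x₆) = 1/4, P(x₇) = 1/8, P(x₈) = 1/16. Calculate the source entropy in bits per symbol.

2.875 bits

Each probability is a power of 1/2, so log₂(1/p) is an integer.
H = Σ p·log₂(1/p) = 1/8·3 + 1/8·3 + 1/8·3 + 1/16·4 + 1/8·3 + 1/4·2 + 1/8·3 + 1/16·4 = 2.875 bits.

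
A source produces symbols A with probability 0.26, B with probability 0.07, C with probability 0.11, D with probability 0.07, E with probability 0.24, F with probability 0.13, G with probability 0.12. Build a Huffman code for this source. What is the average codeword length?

Repeatedly combine the two least-probable nodes; the expected code length is the sum of the merged weights.
merge 7/100 + 7/100 → 7/50
merge 11/100 + 3/25 → 23/100
merge 13/100 + 7/50 → 27/100
merge 23/100 + 6/25 → 47/100
merge 13/50 + 27/100 → 53/100
merge 47/100 + 53/100 → 1
L = 7/50 + 23/100 + 27/100 + 47/100 + 53/100 + 1 = 66/25 = 2.64 bits/symbol.

2.64 bits/symbol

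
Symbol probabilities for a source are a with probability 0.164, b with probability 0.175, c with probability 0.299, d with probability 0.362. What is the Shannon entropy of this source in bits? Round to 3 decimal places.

1.919 bits

H = −Σ pᵢ log₂ pᵢ.
−0.164·log₂(0.164) = 0.4278
−0.175·log₂(0.175) = 0.4401
−0.299·log₂(0.299) = 0.5208
−0.362·log₂(0.362) = 0.5307
Sum ≈ 1.9193 → 1.919 bits.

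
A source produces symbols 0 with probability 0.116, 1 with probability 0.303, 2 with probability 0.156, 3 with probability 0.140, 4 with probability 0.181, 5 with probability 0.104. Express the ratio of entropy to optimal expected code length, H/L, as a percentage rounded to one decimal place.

98.7%

Entropy H = −Σ p log₂ p ≈ 2.4836 bits.
Huffman merges: 13/125+29/250→11/50; 7/50+39/250→37/125; 181/1000+11/50→401/1000; 37/125+303/1000→599/1000; 401/1000+599/1000→1. L = 629/250 ≈ 2.5160.
Efficiency = H/L = 2.4836/2.5160 = 98.7%.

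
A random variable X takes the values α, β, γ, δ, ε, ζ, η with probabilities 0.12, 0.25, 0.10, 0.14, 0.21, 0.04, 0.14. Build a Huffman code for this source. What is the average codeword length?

Repeatedly combine the two least-probable nodes; the expected code length is the sum of the merged weights.
merge 1/25 + 1/10 → 7/50
merge 3/25 + 7/50 → 13/50
merge 7/50 + 7/50 → 7/25
merge 21/100 + 1/4 → 23/50
merge 13/50 + 7/25 → 27/50
merge 23/50 + 27/50 → 1
L = 7/50 + 13/50 + 7/25 + 23/50 + 27/50 + 1 = 67/25 = 2.68 bits/symbol.

2.68 bits/symbol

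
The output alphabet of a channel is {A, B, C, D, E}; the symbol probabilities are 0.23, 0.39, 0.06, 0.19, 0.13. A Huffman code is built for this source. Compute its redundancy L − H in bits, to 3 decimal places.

Entropy H = −Σ p log₂ p ≈ 2.0989 bits.
Huffman merges: 3/50+13/100→19/100; 19/100+19/100→19/50; 23/100+19/50→61/100; 39/100+61/100→1. L = 109/50 ≈ 2.1800.
L − H = 2.1800 − 2.0989 = 0.081 bits.

0.081 bits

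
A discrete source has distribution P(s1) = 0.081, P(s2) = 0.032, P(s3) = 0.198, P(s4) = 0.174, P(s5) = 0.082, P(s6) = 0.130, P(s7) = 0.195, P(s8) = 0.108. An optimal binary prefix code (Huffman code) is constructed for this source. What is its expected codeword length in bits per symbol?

2.91 bits/symbol

Repeatedly combine the two least-probable nodes; the expected code length is the sum of the merged weights.
merge 4/125 + 81/1000 → 113/1000
merge 41/500 + 27/250 → 19/100
merge 113/1000 + 13/100 → 243/1000
merge 87/500 + 19/100 → 91/250
merge 39/200 + 99/500 → 393/1000
merge 243/1000 + 91/250 → 607/1000
merge 393/1000 + 607/1000 → 1
L = 113/1000 + 19/100 + 243/1000 + 91/250 + 393/1000 + 607/1000 + 1 = 291/100 = 2.91 bits/symbol.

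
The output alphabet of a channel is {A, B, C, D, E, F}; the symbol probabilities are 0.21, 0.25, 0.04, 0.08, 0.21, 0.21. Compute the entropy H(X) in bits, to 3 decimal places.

H = −Σ pᵢ log₂ pᵢ.
−0.21·log₂(0.21) = 0.4728
−0.25·log₂(0.25) = 0.5000
−0.04·log₂(0.04) = 0.1858
−0.08·log₂(0.08) = 0.2915
−0.21·log₂(0.21) = 0.4728
−0.21·log₂(0.21) = 0.4728
Sum ≈ 2.3957 → 2.396 bits.

2.396 bits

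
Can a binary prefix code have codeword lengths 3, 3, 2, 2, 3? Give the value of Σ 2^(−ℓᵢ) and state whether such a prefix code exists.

0.875; yes

With common denominator 2^3 = 8: Σ 2^(−ℓᵢ) = 1/8 + 1/8 + 2/8 + 2/8 + 1/8 = 7/8 = 0.875.
Kraft's inequality requires Σ ≤ 1; here Σ = 0.875 ≤ 1, so such a prefix code exists.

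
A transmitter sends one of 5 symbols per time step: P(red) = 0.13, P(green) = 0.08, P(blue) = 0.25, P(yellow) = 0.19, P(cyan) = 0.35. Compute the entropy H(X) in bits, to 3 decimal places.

2.159 bits

H = −Σ pᵢ log₂ pᵢ.
−0.13·log₂(0.13) = 0.3826
−0.08·log₂(0.08) = 0.2915
−0.25·log₂(0.25) = 0.5000
−0.19·log₂(0.19) = 0.4552
−0.35·log₂(0.35) = 0.5301
Sum ≈ 2.1595 → 2.159 bits.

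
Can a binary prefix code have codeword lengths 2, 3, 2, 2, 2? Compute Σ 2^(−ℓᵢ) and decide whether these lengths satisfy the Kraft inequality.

1.125; no

With common denominator 2^3 = 8: Σ 2^(−ℓᵢ) = 2/8 + 1/8 + 2/8 + 2/8 + 2/8 = 9/8 = 1.125.
Kraft's inequality requires Σ ≤ 1; here Σ = 1.125 > 1, so no such prefix code exists.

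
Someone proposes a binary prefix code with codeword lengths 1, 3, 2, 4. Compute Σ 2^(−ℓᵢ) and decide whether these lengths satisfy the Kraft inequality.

0.9375; yes

With common denominator 2^4 = 16: Σ 2^(−ℓᵢ) = 8/16 + 2/16 + 4/16 + 1/16 = 15/16 = 0.9375.
Kraft's inequality requires Σ ≤ 1; here Σ = 0.9375 ≤ 1, so such a prefix code exists.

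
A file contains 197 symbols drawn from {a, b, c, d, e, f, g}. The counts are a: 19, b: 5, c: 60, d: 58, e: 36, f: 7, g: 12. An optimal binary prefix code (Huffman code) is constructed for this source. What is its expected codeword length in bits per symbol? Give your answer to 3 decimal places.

Probabilities are the counts divided by 197.
Repeatedly combine the two least-probable nodes; the expected code length is the sum of the merged weights.
merge 5/197 + 7/197 → 12/197
merge 12/197 + 12/197 → 24/197
merge 19/197 + 24/197 → 43/197
merge 36/197 + 43/197 → 79/197
merge 58/197 + 60/197 → 118/197
merge 79/197 + 118/197 → 1
L = 12/197 + 24/197 + 43/197 + 79/197 + 118/197 + 1 = 473/197 ≈ 2.401 bits/symbol.

2.401 bits/symbol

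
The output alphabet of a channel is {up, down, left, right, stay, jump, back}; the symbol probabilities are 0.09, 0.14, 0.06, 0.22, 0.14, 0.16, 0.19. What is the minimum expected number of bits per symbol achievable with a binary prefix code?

Repeatedly combine the two least-probable nodes; the expected code length is the sum of the merged weights.
merge 3/50 + 9/100 → 3/20
merge 7/50 + 7/50 → 7/25
merge 3/20 + 4/25 → 31/100
merge 19/100 + 11/50 → 41/100
merge 7/25 + 31/100 → 59/100
merge 41/100 + 59/100 → 1
L = 3/20 + 7/25 + 31/100 + 41/100 + 59/100 + 1 = 137/50 = 2.74 bits/symbol.

2.74 bits/symbol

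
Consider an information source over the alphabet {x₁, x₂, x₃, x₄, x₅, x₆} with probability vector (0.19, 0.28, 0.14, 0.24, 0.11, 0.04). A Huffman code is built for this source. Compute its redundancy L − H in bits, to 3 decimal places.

0.043 bits

Entropy H = −Σ p log₂ p ≈ 2.3967 bits.
Huffman merges: 1/25+11/100→3/20; 7/50+3/20→29/100; 19/100+6/25→43/100; 7/25+29/100→57/100; 43/100+57/100→1. L = 61/25 ≈ 2.4400.
L − H = 2.4400 − 2.3967 = 0.043 bits.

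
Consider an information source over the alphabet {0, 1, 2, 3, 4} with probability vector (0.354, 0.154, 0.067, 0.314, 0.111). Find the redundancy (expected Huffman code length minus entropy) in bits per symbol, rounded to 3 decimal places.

0.072 bits

Entropy H = −Σ p log₂ p ≈ 2.0840 bits.
Huffman merges: 67/1000+111/1000→89/500; 77/500+89/500→83/250; 157/500+83/250→323/500; 177/500+323/500→1. L = 539/250 ≈ 2.1560.
L − H = 2.1560 − 2.0840 = 0.072 bits.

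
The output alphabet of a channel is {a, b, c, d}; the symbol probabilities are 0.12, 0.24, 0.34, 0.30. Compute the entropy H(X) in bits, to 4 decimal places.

1.9115 bits

H = −Σ pᵢ log₂ pᵢ.
−0.12·log₂(0.12) = 0.3671
−0.24·log₂(0.24) = 0.4941
−0.34·log₂(0.34) = 0.5292
−0.30·log₂(0.30) = 0.5211
Sum ≈ 1.9115 → 1.9115 bits.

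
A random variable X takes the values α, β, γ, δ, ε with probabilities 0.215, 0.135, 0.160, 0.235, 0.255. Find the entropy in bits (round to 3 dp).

2.284 bits

H = −Σ pᵢ log₂ pᵢ.
−0.215·log₂(0.215) = 0.4768
−0.135·log₂(0.135) = 0.3900
−0.160·log₂(0.160) = 0.4230
−0.235·log₂(0.235) = 0.4910
−0.255·log₂(0.255) = 0.5027
Sum ≈ 2.2835 → 2.284 bits.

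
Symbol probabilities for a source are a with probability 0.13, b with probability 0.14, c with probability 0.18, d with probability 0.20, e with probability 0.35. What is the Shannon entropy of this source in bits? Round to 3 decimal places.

H = −Σ pᵢ log₂ pᵢ.
−0.13·log₂(0.13) = 0.3826
−0.14·log₂(0.14) = 0.3971
−0.18·log₂(0.18) = 0.4453
−0.20·log₂(0.20) = 0.4644
−0.35·log₂(0.35) = 0.5301
Sum ≈ 2.2195 → 2.220 bits.

2.220 bits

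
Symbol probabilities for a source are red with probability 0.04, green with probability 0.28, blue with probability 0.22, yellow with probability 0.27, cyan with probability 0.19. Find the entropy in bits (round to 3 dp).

H = −Σ pᵢ log₂ pᵢ.
−0.04·log₂(0.04) = 0.1858
−0.28·log₂(0.28) = 0.5142
−0.22·log₂(0.22) = 0.4806
−0.27·log₂(0.27) = 0.5100
−0.19·log₂(0.19) = 0.4552
Sum ≈ 2.1458 → 2.146 bits.

2.146 bits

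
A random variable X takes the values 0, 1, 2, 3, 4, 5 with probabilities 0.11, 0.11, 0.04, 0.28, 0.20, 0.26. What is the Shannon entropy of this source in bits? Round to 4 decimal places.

H = −Σ pᵢ log₂ pᵢ.
−0.11·log₂(0.11) = 0.3503
−0.11·log₂(0.11) = 0.3503
−0.04·log₂(0.04) = 0.1858
−0.28·log₂(0.28) = 0.5142
−0.20·log₂(0.20) = 0.4644
−0.26·log₂(0.26) = 0.5053
Sum ≈ 2.3702 → 2.3702 bits.

2.3702 bits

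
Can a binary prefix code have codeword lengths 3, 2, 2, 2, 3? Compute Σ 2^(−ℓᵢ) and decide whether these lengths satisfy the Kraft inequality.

1; yes

With common denominator 2^3 = 8: Σ 2^(−ℓᵢ) = 1/8 + 2/8 + 2/8 + 2/8 + 1/8 = 8/8 = 1.
Kraft's inequality requires Σ ≤ 1; here Σ = 1 ≤ 1, so such a prefix code exists.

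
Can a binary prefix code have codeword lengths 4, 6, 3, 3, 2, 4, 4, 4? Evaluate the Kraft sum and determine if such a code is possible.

With common denominator 2^6 = 64: Σ 2^(−ℓᵢ) = 4/64 + 1/64 + 8/64 + 8/64 + 16/64 + 4/64 + 4/64 + 4/64 = 49/64 = 0.765625.
Kraft's inequality requires Σ ≤ 1; here Σ = 0.765625 ≤ 1, so such a prefix code exists.

0.765625; yes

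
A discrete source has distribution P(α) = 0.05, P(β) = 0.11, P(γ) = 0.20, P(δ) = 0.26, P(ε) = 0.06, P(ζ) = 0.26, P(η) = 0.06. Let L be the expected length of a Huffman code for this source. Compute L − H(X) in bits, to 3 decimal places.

0.032 bits

Entropy H = −Σ p log₂ p ≈ 2.5284 bits.
Huffman merges: 1/20+3/50→11/100; 3/50+11/100→17/100; 11/100+17/100→7/25; 1/5+13/50→23/50; 13/50+7/25→27/50; 23/50+27/50→1. L = 64/25 ≈ 2.5600.
L − H = 2.5600 − 2.5284 = 0.032 bits.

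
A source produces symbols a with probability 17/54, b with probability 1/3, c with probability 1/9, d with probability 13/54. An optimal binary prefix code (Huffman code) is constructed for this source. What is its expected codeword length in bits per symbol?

2 bits/symbol

Repeatedly combine the two least-probable nodes; the expected code length is the sum of the merged weights.
merge 1/9 + 13/54 → 19/54
merge 17/54 + 1/3 → 35/54
merge 19/54 + 35/54 → 1
L = 19/54 + 35/54 + 1 = 2 bits/symbol.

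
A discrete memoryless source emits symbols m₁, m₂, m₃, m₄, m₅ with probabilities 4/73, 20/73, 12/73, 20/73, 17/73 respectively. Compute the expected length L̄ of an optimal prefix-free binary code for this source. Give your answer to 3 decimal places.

2.219 bits/symbol

Repeatedly combine the two least-probable nodes; the expected code length is the sum of the merged weights.
merge 4/73 + 12/73 → 16/73
merge 16/73 + 17/73 → 33/73
merge 20/73 + 20/73 → 40/73
merge 33/73 + 40/73 → 1
L = 16/73 + 33/73 + 40/73 + 1 = 162/73 ≈ 2.219 bits/symbol.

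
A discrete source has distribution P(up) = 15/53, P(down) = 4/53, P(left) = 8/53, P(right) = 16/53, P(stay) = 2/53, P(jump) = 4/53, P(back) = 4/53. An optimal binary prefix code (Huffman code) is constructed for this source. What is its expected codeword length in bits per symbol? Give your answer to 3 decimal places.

2.528 bits/symbol

Repeatedly combine the two least-probable nodes; the expected code length is the sum of the merged weights.
merge 2/53 + 4/53 → 6/53
merge 4/53 + 4/53 → 8/53
merge 6/53 + 8/53 → 14/53
merge 8/53 + 14/53 → 22/53
merge 15/53 + 16/53 → 31/53
merge 22/53 + 31/53 → 1
L = 6/53 + 8/53 + 14/53 + 22/53 + 31/53 + 1 = 134/53 ≈ 2.528 bits/symbol.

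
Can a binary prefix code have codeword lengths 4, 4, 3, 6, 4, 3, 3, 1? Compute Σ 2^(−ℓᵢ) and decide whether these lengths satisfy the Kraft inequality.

With common denominator 2^6 = 64: Σ 2^(−ℓᵢ) = 4/64 + 4/64 + 8/64 + 1/64 + 4/64 + 8/64 + 8/64 + 32/64 = 69/64 = 1.078125.
Kraft's inequality requires Σ ≤ 1; here Σ = 1.078125 > 1, so no such prefix code exists.

1.078125; no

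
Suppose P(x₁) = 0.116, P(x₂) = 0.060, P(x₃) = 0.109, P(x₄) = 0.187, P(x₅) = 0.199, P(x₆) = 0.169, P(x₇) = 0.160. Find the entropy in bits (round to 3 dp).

H = −Σ pᵢ log₂ pᵢ.
−0.116·log₂(0.116) = 0.3605
−0.060·log₂(0.060) = 0.2435
−0.109·log₂(0.109) = 0.3485
−0.187·log₂(0.187) = 0.4523
−0.199·log₂(0.199) = 0.4635
−0.169·log₂(0.169) = 0.4335
−0.160·log₂(0.160) = 0.4230
Sum ≈ 2.7249 → 2.725 bits.

2.725 bits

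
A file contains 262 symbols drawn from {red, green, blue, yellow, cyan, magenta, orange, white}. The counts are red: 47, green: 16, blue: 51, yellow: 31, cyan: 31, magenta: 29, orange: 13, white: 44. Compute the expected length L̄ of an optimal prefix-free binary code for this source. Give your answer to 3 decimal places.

Probabilities are the counts divided by 262.
Repeatedly combine the two least-probable nodes; the expected code length is the sum of the merged weights.
merge 13/262 + 8/131 → 29/262
merge 29/262 + 29/262 → 29/131
merge 31/262 + 31/262 → 31/131
merge 22/131 + 47/262 → 91/262
merge 51/262 + 29/131 → 109/262
merge 31/131 + 91/262 → 153/262
merge 109/262 + 153/262 → 1
L = 29/262 + 29/131 + 31/131 + 91/262 + 109/262 + 153/262 + 1 = 382/131 ≈ 2.916 bits/symbol.

2.916 bits/symbol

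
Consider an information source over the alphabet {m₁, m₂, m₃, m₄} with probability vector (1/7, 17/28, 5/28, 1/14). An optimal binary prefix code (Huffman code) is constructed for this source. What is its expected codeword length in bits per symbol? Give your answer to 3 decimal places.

1.607 bits/symbol

Repeatedly combine the two least-probable nodes; the expected code length is the sum of the merged weights.
merge 1/14 + 1/7 → 3/14
merge 5/28 + 3/14 → 11/28
merge 11/28 + 17/28 → 1
L = 3/14 + 11/28 + 1 = 45/28 ≈ 1.607 bits/symbol.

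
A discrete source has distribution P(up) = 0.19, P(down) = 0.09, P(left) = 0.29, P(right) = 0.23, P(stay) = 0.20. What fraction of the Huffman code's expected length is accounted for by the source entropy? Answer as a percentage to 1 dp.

98.2%

Entropy H = −Σ p log₂ p ≈ 2.2378 bits.
Huffman merges: 9/100+19/100→7/25; 1/5+23/100→43/100; 7/25+29/100→57/100; 43/100+57/100→1. L = 57/25 ≈ 2.2800.
Efficiency = H/L = 2.2378/2.2800 = 98.2%.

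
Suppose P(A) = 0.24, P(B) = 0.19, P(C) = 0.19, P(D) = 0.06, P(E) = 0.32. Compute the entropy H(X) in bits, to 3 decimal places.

H = −Σ pᵢ log₂ pᵢ.
−0.24·log₂(0.24) = 0.4941
−0.19·log₂(0.19) = 0.4552
−0.19·log₂(0.19) = 0.4552
−0.06·log₂(0.06) = 0.2435
−0.32·log₂(0.32) = 0.5260
Sum ≈ 2.1742 → 2.174 bits.

2.174 bits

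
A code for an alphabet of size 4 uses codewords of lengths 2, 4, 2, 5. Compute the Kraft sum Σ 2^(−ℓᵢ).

With common denominator 2^5 = 32: Σ 2^(−ℓᵢ) = 8/32 + 2/32 + 8/32 + 1/32 = 19/32 = 0.59375.

0.59375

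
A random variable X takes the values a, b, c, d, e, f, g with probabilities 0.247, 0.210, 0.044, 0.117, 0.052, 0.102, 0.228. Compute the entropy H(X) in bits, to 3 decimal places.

H = −Σ pᵢ log₂ pᵢ.
−0.247·log₂(0.247) = 0.4983
−0.210·log₂(0.210) = 0.4728
−0.044·log₂(0.044) = 0.1983
−0.117·log₂(0.117) = 0.3622
−0.052·log₂(0.052) = 0.2218
−0.102·log₂(0.102) = 0.3359
−0.228·log₂(0.228) = 0.4863
Sum ≈ 2.5756 → 2.576 bits.

2.576 bits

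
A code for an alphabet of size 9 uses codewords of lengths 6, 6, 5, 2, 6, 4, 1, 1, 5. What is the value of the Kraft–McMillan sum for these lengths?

With common denominator 2^6 = 64: Σ 2^(−ℓᵢ) = 1/64 + 1/64 + 2/64 + 16/64 + 1/64 + 4/64 + 32/64 + 32/64 + 2/64 = 91/64 = 1.421875.

1.421875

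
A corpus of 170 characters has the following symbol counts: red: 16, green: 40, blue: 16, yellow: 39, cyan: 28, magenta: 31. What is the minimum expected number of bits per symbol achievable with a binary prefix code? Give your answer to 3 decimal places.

Probabilities are the counts divided by 170.
Repeatedly combine the two least-probable nodes; the expected code length is the sum of the merged weights.
merge 8/85 + 8/85 → 16/85
merge 14/85 + 31/170 → 59/170
merge 16/85 + 39/170 → 71/170
merge 4/17 + 59/170 → 99/170
merge 71/170 + 99/170 → 1
L = 16/85 + 59/170 + 71/170 + 99/170 + 1 = 431/170 ≈ 2.535 bits/symbol.

2.535 bits/symbol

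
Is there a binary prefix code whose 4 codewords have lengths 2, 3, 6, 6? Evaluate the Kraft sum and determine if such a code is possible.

0.40625; yes

With common denominator 2^6 = 64: Σ 2^(−ℓᵢ) = 16/64 + 8/64 + 1/64 + 1/64 = 26/64 = 0.40625.
Kraft's inequality requires Σ ≤ 1; here Σ = 0.40625 ≤ 1, so such a prefix code exists.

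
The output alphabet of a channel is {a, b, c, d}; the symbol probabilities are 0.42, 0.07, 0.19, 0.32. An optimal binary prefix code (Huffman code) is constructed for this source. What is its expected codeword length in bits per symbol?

Repeatedly combine the two least-probable nodes; the expected code length is the sum of the merged weights.
merge 7/100 + 19/100 → 13/50
merge 13/50 + 8/25 → 29/50
merge 21/50 + 29/50 → 1
L = 13/50 + 29/50 + 1 = 46/25 = 1.84 bits/symbol.

1.84 bits/symbol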